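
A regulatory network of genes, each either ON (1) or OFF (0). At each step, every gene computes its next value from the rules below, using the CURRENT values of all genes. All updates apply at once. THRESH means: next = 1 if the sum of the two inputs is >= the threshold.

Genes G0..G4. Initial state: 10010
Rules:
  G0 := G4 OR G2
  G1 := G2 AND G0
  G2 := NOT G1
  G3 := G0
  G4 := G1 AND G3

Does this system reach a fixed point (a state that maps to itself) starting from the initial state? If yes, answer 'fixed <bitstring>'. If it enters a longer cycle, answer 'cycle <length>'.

Step 0: 10010
Step 1: G0=G4|G2=0|0=0 G1=G2&G0=0&1=0 G2=NOT G1=NOT 0=1 G3=G0=1 G4=G1&G3=0&1=0 -> 00110
Step 2: G0=G4|G2=0|1=1 G1=G2&G0=1&0=0 G2=NOT G1=NOT 0=1 G3=G0=0 G4=G1&G3=0&1=0 -> 10100
Step 3: G0=G4|G2=0|1=1 G1=G2&G0=1&1=1 G2=NOT G1=NOT 0=1 G3=G0=1 G4=G1&G3=0&0=0 -> 11110
Step 4: G0=G4|G2=0|1=1 G1=G2&G0=1&1=1 G2=NOT G1=NOT 1=0 G3=G0=1 G4=G1&G3=1&1=1 -> 11011
Step 5: G0=G4|G2=1|0=1 G1=G2&G0=0&1=0 G2=NOT G1=NOT 1=0 G3=G0=1 G4=G1&G3=1&1=1 -> 10011
Step 6: G0=G4|G2=1|0=1 G1=G2&G0=0&1=0 G2=NOT G1=NOT 0=1 G3=G0=1 G4=G1&G3=0&1=0 -> 10110
Step 7: G0=G4|G2=0|1=1 G1=G2&G0=1&1=1 G2=NOT G1=NOT 0=1 G3=G0=1 G4=G1&G3=0&1=0 -> 11110
Cycle of length 4 starting at step 3 -> no fixed point

Answer: cycle 4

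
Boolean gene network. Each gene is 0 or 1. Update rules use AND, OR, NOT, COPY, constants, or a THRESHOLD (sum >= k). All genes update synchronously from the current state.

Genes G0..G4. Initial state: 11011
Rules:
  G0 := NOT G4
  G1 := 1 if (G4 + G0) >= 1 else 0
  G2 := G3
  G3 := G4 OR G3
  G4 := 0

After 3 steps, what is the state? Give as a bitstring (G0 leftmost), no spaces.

Step 1: G0=NOT G4=NOT 1=0 G1=(1+1>=1)=1 G2=G3=1 G3=G4|G3=1|1=1 G4=0(const) -> 01110
Step 2: G0=NOT G4=NOT 0=1 G1=(0+0>=1)=0 G2=G3=1 G3=G4|G3=0|1=1 G4=0(const) -> 10110
Step 3: G0=NOT G4=NOT 0=1 G1=(0+1>=1)=1 G2=G3=1 G3=G4|G3=0|1=1 G4=0(const) -> 11110

11110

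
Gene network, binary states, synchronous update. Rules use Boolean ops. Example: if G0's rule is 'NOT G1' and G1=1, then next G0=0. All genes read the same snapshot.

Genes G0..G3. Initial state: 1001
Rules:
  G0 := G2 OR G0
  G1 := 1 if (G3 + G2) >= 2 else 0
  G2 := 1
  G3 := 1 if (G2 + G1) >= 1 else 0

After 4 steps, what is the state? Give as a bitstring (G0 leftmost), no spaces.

Step 1: G0=G2|G0=0|1=1 G1=(1+0>=2)=0 G2=1(const) G3=(0+0>=1)=0 -> 1010
Step 2: G0=G2|G0=1|1=1 G1=(0+1>=2)=0 G2=1(const) G3=(1+0>=1)=1 -> 1011
Step 3: G0=G2|G0=1|1=1 G1=(1+1>=2)=1 G2=1(const) G3=(1+0>=1)=1 -> 1111
Step 4: G0=G2|G0=1|1=1 G1=(1+1>=2)=1 G2=1(const) G3=(1+1>=1)=1 -> 1111

1111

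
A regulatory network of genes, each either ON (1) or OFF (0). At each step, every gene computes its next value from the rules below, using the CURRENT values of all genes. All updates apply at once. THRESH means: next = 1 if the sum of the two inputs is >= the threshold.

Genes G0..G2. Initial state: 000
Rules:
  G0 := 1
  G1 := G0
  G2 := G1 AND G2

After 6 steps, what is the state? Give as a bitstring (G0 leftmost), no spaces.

Step 1: G0=1(const) G1=G0=0 G2=G1&G2=0&0=0 -> 100
Step 2: G0=1(const) G1=G0=1 G2=G1&G2=0&0=0 -> 110
Step 3: G0=1(const) G1=G0=1 G2=G1&G2=1&0=0 -> 110
Step 4: G0=1(const) G1=G0=1 G2=G1&G2=1&0=0 -> 110
Step 5: G0=1(const) G1=G0=1 G2=G1&G2=1&0=0 -> 110
Step 6: G0=1(const) G1=G0=1 G2=G1&G2=1&0=0 -> 110

110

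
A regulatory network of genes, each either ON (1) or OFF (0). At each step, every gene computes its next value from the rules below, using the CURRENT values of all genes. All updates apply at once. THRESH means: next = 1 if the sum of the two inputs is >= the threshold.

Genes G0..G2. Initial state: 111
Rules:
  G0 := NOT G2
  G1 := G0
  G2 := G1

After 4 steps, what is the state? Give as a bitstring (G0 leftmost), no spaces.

Step 1: G0=NOT G2=NOT 1=0 G1=G0=1 G2=G1=1 -> 011
Step 2: G0=NOT G2=NOT 1=0 G1=G0=0 G2=G1=1 -> 001
Step 3: G0=NOT G2=NOT 1=0 G1=G0=0 G2=G1=0 -> 000
Step 4: G0=NOT G2=NOT 0=1 G1=G0=0 G2=G1=0 -> 100

100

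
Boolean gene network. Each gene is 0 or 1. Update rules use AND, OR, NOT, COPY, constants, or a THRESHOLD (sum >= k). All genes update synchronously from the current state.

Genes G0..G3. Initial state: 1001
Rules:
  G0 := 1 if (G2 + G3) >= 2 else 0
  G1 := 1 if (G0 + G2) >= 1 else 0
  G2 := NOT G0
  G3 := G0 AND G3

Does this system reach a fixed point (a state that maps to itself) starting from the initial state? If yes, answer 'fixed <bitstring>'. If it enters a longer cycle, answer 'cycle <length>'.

Step 0: 1001
Step 1: G0=(0+1>=2)=0 G1=(1+0>=1)=1 G2=NOT G0=NOT 1=0 G3=G0&G3=1&1=1 -> 0101
Step 2: G0=(0+1>=2)=0 G1=(0+0>=1)=0 G2=NOT G0=NOT 0=1 G3=G0&G3=0&1=0 -> 0010
Step 3: G0=(1+0>=2)=0 G1=(0+1>=1)=1 G2=NOT G0=NOT 0=1 G3=G0&G3=0&0=0 -> 0110
Step 4: G0=(1+0>=2)=0 G1=(0+1>=1)=1 G2=NOT G0=NOT 0=1 G3=G0&G3=0&0=0 -> 0110
Fixed point reached at step 3: 0110

Answer: fixed 0110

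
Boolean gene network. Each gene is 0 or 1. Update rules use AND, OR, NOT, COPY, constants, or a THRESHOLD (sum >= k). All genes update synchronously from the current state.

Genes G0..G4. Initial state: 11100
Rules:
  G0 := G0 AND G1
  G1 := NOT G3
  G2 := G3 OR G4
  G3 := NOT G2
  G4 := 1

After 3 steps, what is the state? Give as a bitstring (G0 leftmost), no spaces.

Step 1: G0=G0&G1=1&1=1 G1=NOT G3=NOT 0=1 G2=G3|G4=0|0=0 G3=NOT G2=NOT 1=0 G4=1(const) -> 11001
Step 2: G0=G0&G1=1&1=1 G1=NOT G3=NOT 0=1 G2=G3|G4=0|1=1 G3=NOT G2=NOT 0=1 G4=1(const) -> 11111
Step 3: G0=G0&G1=1&1=1 G1=NOT G3=NOT 1=0 G2=G3|G4=1|1=1 G3=NOT G2=NOT 1=0 G4=1(const) -> 10101

10101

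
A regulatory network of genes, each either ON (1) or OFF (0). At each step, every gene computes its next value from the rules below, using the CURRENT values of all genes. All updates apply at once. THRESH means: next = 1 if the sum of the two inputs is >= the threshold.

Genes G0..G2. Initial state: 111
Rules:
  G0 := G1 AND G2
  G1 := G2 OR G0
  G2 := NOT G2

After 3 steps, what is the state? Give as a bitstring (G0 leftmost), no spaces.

Step 1: G0=G1&G2=1&1=1 G1=G2|G0=1|1=1 G2=NOT G2=NOT 1=0 -> 110
Step 2: G0=G1&G2=1&0=0 G1=G2|G0=0|1=1 G2=NOT G2=NOT 0=1 -> 011
Step 3: G0=G1&G2=1&1=1 G1=G2|G0=1|0=1 G2=NOT G2=NOT 1=0 -> 110

110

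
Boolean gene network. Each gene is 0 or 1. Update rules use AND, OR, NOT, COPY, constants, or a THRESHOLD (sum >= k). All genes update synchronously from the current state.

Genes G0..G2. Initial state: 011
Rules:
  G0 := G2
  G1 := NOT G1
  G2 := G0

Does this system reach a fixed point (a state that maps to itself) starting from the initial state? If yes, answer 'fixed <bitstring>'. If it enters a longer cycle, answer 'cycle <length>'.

Answer: cycle 2

Derivation:
Step 0: 011
Step 1: G0=G2=1 G1=NOT G1=NOT 1=0 G2=G0=0 -> 100
Step 2: G0=G2=0 G1=NOT G1=NOT 0=1 G2=G0=1 -> 011
Cycle of length 2 starting at step 0 -> no fixed point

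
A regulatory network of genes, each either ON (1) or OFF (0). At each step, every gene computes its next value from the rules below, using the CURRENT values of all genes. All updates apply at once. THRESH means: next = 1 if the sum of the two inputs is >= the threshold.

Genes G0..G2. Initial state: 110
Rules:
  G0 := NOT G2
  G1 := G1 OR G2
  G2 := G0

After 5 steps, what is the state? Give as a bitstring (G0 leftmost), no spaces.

Step 1: G0=NOT G2=NOT 0=1 G1=G1|G2=1|0=1 G2=G0=1 -> 111
Step 2: G0=NOT G2=NOT 1=0 G1=G1|G2=1|1=1 G2=G0=1 -> 011
Step 3: G0=NOT G2=NOT 1=0 G1=G1|G2=1|1=1 G2=G0=0 -> 010
Step 4: G0=NOT G2=NOT 0=1 G1=G1|G2=1|0=1 G2=G0=0 -> 110
Step 5: G0=NOT G2=NOT 0=1 G1=G1|G2=1|0=1 G2=G0=1 -> 111

111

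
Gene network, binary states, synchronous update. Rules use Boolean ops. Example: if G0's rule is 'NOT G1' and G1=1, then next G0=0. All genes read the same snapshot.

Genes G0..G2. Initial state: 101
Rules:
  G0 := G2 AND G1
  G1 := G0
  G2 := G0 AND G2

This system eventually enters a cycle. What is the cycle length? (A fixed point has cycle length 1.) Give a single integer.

Step 0: 101
Step 1: G0=G2&G1=1&0=0 G1=G0=1 G2=G0&G2=1&1=1 -> 011
Step 2: G0=G2&G1=1&1=1 G1=G0=0 G2=G0&G2=0&1=0 -> 100
Step 3: G0=G2&G1=0&0=0 G1=G0=1 G2=G0&G2=1&0=0 -> 010
Step 4: G0=G2&G1=0&1=0 G1=G0=0 G2=G0&G2=0&0=0 -> 000
Step 5: G0=G2&G1=0&0=0 G1=G0=0 G2=G0&G2=0&0=0 -> 000
State from step 5 equals state from step 4 -> cycle length 1

Answer: 1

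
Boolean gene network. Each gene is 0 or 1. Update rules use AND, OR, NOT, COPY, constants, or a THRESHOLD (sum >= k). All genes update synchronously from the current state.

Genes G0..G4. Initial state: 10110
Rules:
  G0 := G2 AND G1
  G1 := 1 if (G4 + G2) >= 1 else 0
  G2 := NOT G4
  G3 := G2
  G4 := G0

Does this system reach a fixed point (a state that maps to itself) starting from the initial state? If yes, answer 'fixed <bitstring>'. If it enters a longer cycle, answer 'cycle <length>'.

Answer: cycle 7

Derivation:
Step 0: 10110
Step 1: G0=G2&G1=1&0=0 G1=(0+1>=1)=1 G2=NOT G4=NOT 0=1 G3=G2=1 G4=G0=1 -> 01111
Step 2: G0=G2&G1=1&1=1 G1=(1+1>=1)=1 G2=NOT G4=NOT 1=0 G3=G2=1 G4=G0=0 -> 11010
Step 3: G0=G2&G1=0&1=0 G1=(0+0>=1)=0 G2=NOT G4=NOT 0=1 G3=G2=0 G4=G0=1 -> 00101
Step 4: G0=G2&G1=1&0=0 G1=(1+1>=1)=1 G2=NOT G4=NOT 1=0 G3=G2=1 G4=G0=0 -> 01010
Step 5: G0=G2&G1=0&1=0 G1=(0+0>=1)=0 G2=NOT G4=NOT 0=1 G3=G2=0 G4=G0=0 -> 00100
Step 6: G0=G2&G1=1&0=0 G1=(0+1>=1)=1 G2=NOT G4=NOT 0=1 G3=G2=1 G4=G0=0 -> 01110
Step 7: G0=G2&G1=1&1=1 G1=(0+1>=1)=1 G2=NOT G4=NOT 0=1 G3=G2=1 G4=G0=0 -> 11110
Step 8: G0=G2&G1=1&1=1 G1=(0+1>=1)=1 G2=NOT G4=NOT 0=1 G3=G2=1 G4=G0=1 -> 11111
Step 9: G0=G2&G1=1&1=1 G1=(1+1>=1)=1 G2=NOT G4=NOT 1=0 G3=G2=1 G4=G0=1 -> 11011
Step 10: G0=G2&G1=0&1=0 G1=(1+0>=1)=1 G2=NOT G4=NOT 1=0 G3=G2=0 G4=G0=1 -> 01001
Step 11: G0=G2&G1=0&1=0 G1=(1+0>=1)=1 G2=NOT G4=NOT 1=0 G3=G2=0 G4=G0=0 -> 01000
Step 12: G0=G2&G1=0&1=0 G1=(0+0>=1)=0 G2=NOT G4=NOT 0=1 G3=G2=0 G4=G0=0 -> 00100
Cycle of length 7 starting at step 5 -> no fixed point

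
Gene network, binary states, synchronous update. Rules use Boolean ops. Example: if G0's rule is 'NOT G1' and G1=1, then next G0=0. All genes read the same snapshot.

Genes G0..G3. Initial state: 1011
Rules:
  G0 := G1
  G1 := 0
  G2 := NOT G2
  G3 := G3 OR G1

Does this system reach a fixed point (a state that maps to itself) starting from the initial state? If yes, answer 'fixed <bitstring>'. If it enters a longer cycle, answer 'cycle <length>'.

Step 0: 1011
Step 1: G0=G1=0 G1=0(const) G2=NOT G2=NOT 1=0 G3=G3|G1=1|0=1 -> 0001
Step 2: G0=G1=0 G1=0(const) G2=NOT G2=NOT 0=1 G3=G3|G1=1|0=1 -> 0011
Step 3: G0=G1=0 G1=0(const) G2=NOT G2=NOT 1=0 G3=G3|G1=1|0=1 -> 0001
Cycle of length 2 starting at step 1 -> no fixed point

Answer: cycle 2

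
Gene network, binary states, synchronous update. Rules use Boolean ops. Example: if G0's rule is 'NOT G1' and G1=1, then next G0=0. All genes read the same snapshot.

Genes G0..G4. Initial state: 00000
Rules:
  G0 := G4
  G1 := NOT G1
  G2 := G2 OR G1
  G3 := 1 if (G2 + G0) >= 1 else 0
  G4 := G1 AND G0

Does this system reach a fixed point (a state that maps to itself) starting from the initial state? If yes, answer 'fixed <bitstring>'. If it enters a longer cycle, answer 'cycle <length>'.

Answer: cycle 2

Derivation:
Step 0: 00000
Step 1: G0=G4=0 G1=NOT G1=NOT 0=1 G2=G2|G1=0|0=0 G3=(0+0>=1)=0 G4=G1&G0=0&0=0 -> 01000
Step 2: G0=G4=0 G1=NOT G1=NOT 1=0 G2=G2|G1=0|1=1 G3=(0+0>=1)=0 G4=G1&G0=1&0=0 -> 00100
Step 3: G0=G4=0 G1=NOT G1=NOT 0=1 G2=G2|G1=1|0=1 G3=(1+0>=1)=1 G4=G1&G0=0&0=0 -> 01110
Step 4: G0=G4=0 G1=NOT G1=NOT 1=0 G2=G2|G1=1|1=1 G3=(1+0>=1)=1 G4=G1&G0=1&0=0 -> 00110
Step 5: G0=G4=0 G1=NOT G1=NOT 0=1 G2=G2|G1=1|0=1 G3=(1+0>=1)=1 G4=G1&G0=0&0=0 -> 01110
Cycle of length 2 starting at step 3 -> no fixed point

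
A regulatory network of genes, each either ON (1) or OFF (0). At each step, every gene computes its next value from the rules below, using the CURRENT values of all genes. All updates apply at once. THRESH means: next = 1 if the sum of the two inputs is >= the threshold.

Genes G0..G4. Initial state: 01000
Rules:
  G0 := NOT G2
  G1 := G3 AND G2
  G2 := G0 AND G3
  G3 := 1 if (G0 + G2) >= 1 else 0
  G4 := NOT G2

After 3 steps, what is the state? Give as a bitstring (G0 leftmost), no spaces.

Step 1: G0=NOT G2=NOT 0=1 G1=G3&G2=0&0=0 G2=G0&G3=0&0=0 G3=(0+0>=1)=0 G4=NOT G2=NOT 0=1 -> 10001
Step 2: G0=NOT G2=NOT 0=1 G1=G3&G2=0&0=0 G2=G0&G3=1&0=0 G3=(1+0>=1)=1 G4=NOT G2=NOT 0=1 -> 10011
Step 3: G0=NOT G2=NOT 0=1 G1=G3&G2=1&0=0 G2=G0&G3=1&1=1 G3=(1+0>=1)=1 G4=NOT G2=NOT 0=1 -> 10111

10111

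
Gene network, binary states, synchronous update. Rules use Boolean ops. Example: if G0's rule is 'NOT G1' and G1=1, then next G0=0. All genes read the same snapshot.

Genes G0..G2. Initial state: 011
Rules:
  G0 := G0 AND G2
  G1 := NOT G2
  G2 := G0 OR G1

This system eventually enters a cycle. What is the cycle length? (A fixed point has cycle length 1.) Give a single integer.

Step 0: 011
Step 1: G0=G0&G2=0&1=0 G1=NOT G2=NOT 1=0 G2=G0|G1=0|1=1 -> 001
Step 2: G0=G0&G2=0&1=0 G1=NOT G2=NOT 1=0 G2=G0|G1=0|0=0 -> 000
Step 3: G0=G0&G2=0&0=0 G1=NOT G2=NOT 0=1 G2=G0|G1=0|0=0 -> 010
Step 4: G0=G0&G2=0&0=0 G1=NOT G2=NOT 0=1 G2=G0|G1=0|1=1 -> 011
State from step 4 equals state from step 0 -> cycle length 4

Answer: 4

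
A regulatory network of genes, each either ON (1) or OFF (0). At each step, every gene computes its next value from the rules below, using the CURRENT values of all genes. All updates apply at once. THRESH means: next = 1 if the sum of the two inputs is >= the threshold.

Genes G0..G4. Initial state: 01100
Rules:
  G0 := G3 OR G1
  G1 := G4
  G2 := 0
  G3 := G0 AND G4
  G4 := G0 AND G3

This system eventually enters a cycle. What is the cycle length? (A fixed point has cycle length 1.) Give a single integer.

Answer: 1

Derivation:
Step 0: 01100
Step 1: G0=G3|G1=0|1=1 G1=G4=0 G2=0(const) G3=G0&G4=0&0=0 G4=G0&G3=0&0=0 -> 10000
Step 2: G0=G3|G1=0|0=0 G1=G4=0 G2=0(const) G3=G0&G4=1&0=0 G4=G0&G3=1&0=0 -> 00000
Step 3: G0=G3|G1=0|0=0 G1=G4=0 G2=0(const) G3=G0&G4=0&0=0 G4=G0&G3=0&0=0 -> 00000
State from step 3 equals state from step 2 -> cycle length 1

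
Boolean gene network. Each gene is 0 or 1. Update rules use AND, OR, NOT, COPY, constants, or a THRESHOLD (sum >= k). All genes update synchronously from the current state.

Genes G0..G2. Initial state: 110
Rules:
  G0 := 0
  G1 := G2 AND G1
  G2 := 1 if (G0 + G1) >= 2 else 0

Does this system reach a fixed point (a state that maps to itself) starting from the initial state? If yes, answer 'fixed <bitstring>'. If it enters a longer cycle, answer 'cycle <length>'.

Step 0: 110
Step 1: G0=0(const) G1=G2&G1=0&1=0 G2=(1+1>=2)=1 -> 001
Step 2: G0=0(const) G1=G2&G1=1&0=0 G2=(0+0>=2)=0 -> 000
Step 3: G0=0(const) G1=G2&G1=0&0=0 G2=(0+0>=2)=0 -> 000
Fixed point reached at step 2: 000

Answer: fixed 000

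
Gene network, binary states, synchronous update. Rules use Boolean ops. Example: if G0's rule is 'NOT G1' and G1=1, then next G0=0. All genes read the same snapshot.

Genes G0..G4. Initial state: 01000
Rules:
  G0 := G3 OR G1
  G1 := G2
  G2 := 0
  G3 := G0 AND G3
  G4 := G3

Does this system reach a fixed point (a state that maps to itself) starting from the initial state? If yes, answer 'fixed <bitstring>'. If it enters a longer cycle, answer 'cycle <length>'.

Step 0: 01000
Step 1: G0=G3|G1=0|1=1 G1=G2=0 G2=0(const) G3=G0&G3=0&0=0 G4=G3=0 -> 10000
Step 2: G0=G3|G1=0|0=0 G1=G2=0 G2=0(const) G3=G0&G3=1&0=0 G4=G3=0 -> 00000
Step 3: G0=G3|G1=0|0=0 G1=G2=0 G2=0(const) G3=G0&G3=0&0=0 G4=G3=0 -> 00000
Fixed point reached at step 2: 00000

Answer: fixed 00000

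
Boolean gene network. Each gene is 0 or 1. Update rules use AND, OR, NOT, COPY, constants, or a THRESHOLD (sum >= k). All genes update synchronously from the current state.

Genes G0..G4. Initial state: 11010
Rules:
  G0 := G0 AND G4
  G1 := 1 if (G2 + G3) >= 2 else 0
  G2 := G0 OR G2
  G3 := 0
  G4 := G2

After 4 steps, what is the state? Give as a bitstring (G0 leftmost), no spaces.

Step 1: G0=G0&G4=1&0=0 G1=(0+1>=2)=0 G2=G0|G2=1|0=1 G3=0(const) G4=G2=0 -> 00100
Step 2: G0=G0&G4=0&0=0 G1=(1+0>=2)=0 G2=G0|G2=0|1=1 G3=0(const) G4=G2=1 -> 00101
Step 3: G0=G0&G4=0&1=0 G1=(1+0>=2)=0 G2=G0|G2=0|1=1 G3=0(const) G4=G2=1 -> 00101
Step 4: G0=G0&G4=0&1=0 G1=(1+0>=2)=0 G2=G0|G2=0|1=1 G3=0(const) G4=G2=1 -> 00101

00101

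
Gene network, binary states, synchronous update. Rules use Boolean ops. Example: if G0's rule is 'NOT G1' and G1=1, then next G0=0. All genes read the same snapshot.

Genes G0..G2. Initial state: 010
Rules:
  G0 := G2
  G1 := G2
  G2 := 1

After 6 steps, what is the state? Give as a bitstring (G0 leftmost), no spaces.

Step 1: G0=G2=0 G1=G2=0 G2=1(const) -> 001
Step 2: G0=G2=1 G1=G2=1 G2=1(const) -> 111
Step 3: G0=G2=1 G1=G2=1 G2=1(const) -> 111
Step 4: G0=G2=1 G1=G2=1 G2=1(const) -> 111
Step 5: G0=G2=1 G1=G2=1 G2=1(const) -> 111
Step 6: G0=G2=1 G1=G2=1 G2=1(const) -> 111

111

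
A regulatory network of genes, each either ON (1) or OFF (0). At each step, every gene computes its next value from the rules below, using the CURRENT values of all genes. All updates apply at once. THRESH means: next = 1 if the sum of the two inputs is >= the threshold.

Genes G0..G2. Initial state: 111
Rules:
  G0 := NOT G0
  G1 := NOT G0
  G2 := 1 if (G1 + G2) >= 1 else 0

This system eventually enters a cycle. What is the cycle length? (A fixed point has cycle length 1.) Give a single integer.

Answer: 2

Derivation:
Step 0: 111
Step 1: G0=NOT G0=NOT 1=0 G1=NOT G0=NOT 1=0 G2=(1+1>=1)=1 -> 001
Step 2: G0=NOT G0=NOT 0=1 G1=NOT G0=NOT 0=1 G2=(0+1>=1)=1 -> 111
State from step 2 equals state from step 0 -> cycle length 2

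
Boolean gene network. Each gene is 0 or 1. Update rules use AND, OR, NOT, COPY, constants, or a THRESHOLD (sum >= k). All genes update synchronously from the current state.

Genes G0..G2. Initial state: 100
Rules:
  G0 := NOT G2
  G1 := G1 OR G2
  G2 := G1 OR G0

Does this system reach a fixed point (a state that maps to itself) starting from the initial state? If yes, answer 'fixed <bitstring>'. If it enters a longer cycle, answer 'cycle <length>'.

Answer: fixed 011

Derivation:
Step 0: 100
Step 1: G0=NOT G2=NOT 0=1 G1=G1|G2=0|0=0 G2=G1|G0=0|1=1 -> 101
Step 2: G0=NOT G2=NOT 1=0 G1=G1|G2=0|1=1 G2=G1|G0=0|1=1 -> 011
Step 3: G0=NOT G2=NOT 1=0 G1=G1|G2=1|1=1 G2=G1|G0=1|0=1 -> 011
Fixed point reached at step 2: 011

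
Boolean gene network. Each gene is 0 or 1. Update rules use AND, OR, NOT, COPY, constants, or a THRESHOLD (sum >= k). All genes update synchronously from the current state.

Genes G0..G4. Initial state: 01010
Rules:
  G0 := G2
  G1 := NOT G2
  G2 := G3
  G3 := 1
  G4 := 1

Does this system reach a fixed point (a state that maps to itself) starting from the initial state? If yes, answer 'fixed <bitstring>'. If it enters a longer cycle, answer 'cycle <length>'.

Step 0: 01010
Step 1: G0=G2=0 G1=NOT G2=NOT 0=1 G2=G3=1 G3=1(const) G4=1(const) -> 01111
Step 2: G0=G2=1 G1=NOT G2=NOT 1=0 G2=G3=1 G3=1(const) G4=1(const) -> 10111
Step 3: G0=G2=1 G1=NOT G2=NOT 1=0 G2=G3=1 G3=1(const) G4=1(const) -> 10111
Fixed point reached at step 2: 10111

Answer: fixed 10111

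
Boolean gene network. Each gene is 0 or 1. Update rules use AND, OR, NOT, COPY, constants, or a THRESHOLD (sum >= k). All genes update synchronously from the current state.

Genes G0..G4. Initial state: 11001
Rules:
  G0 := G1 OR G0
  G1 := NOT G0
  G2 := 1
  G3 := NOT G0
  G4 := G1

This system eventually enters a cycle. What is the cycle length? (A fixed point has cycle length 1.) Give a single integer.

Answer: 1

Derivation:
Step 0: 11001
Step 1: G0=G1|G0=1|1=1 G1=NOT G0=NOT 1=0 G2=1(const) G3=NOT G0=NOT 1=0 G4=G1=1 -> 10101
Step 2: G0=G1|G0=0|1=1 G1=NOT G0=NOT 1=0 G2=1(const) G3=NOT G0=NOT 1=0 G4=G1=0 -> 10100
Step 3: G0=G1|G0=0|1=1 G1=NOT G0=NOT 1=0 G2=1(const) G3=NOT G0=NOT 1=0 G4=G1=0 -> 10100
State from step 3 equals state from step 2 -> cycle length 1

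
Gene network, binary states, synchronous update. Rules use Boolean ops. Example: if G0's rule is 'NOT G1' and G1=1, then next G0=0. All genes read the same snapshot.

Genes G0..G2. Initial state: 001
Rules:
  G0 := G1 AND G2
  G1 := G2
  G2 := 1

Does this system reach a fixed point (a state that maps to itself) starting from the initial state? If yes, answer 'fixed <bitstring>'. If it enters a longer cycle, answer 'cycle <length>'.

Answer: fixed 111

Derivation:
Step 0: 001
Step 1: G0=G1&G2=0&1=0 G1=G2=1 G2=1(const) -> 011
Step 2: G0=G1&G2=1&1=1 G1=G2=1 G2=1(const) -> 111
Step 3: G0=G1&G2=1&1=1 G1=G2=1 G2=1(const) -> 111
Fixed point reached at step 2: 111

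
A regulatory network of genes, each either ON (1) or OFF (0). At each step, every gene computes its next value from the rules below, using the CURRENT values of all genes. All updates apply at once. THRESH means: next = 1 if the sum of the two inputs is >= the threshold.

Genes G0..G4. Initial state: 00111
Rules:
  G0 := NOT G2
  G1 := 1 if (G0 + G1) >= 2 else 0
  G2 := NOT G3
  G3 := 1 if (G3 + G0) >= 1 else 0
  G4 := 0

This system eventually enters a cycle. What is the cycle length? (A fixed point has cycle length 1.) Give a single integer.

Step 0: 00111
Step 1: G0=NOT G2=NOT 1=0 G1=(0+0>=2)=0 G2=NOT G3=NOT 1=0 G3=(1+0>=1)=1 G4=0(const) -> 00010
Step 2: G0=NOT G2=NOT 0=1 G1=(0+0>=2)=0 G2=NOT G3=NOT 1=0 G3=(1+0>=1)=1 G4=0(const) -> 10010
Step 3: G0=NOT G2=NOT 0=1 G1=(1+0>=2)=0 G2=NOT G3=NOT 1=0 G3=(1+1>=1)=1 G4=0(const) -> 10010
State from step 3 equals state from step 2 -> cycle length 1

Answer: 1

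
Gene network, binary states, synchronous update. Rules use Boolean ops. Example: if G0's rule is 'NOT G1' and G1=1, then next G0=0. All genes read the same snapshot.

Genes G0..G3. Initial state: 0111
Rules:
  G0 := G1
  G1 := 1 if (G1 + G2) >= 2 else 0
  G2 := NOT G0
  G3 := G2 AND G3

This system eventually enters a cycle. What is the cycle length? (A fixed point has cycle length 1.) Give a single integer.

Step 0: 0111
Step 1: G0=G1=1 G1=(1+1>=2)=1 G2=NOT G0=NOT 0=1 G3=G2&G3=1&1=1 -> 1111
Step 2: G0=G1=1 G1=(1+1>=2)=1 G2=NOT G0=NOT 1=0 G3=G2&G3=1&1=1 -> 1101
Step 3: G0=G1=1 G1=(1+0>=2)=0 G2=NOT G0=NOT 1=0 G3=G2&G3=0&1=0 -> 1000
Step 4: G0=G1=0 G1=(0+0>=2)=0 G2=NOT G0=NOT 1=0 G3=G2&G3=0&0=0 -> 0000
Step 5: G0=G1=0 G1=(0+0>=2)=0 G2=NOT G0=NOT 0=1 G3=G2&G3=0&0=0 -> 0010
Step 6: G0=G1=0 G1=(0+1>=2)=0 G2=NOT G0=NOT 0=1 G3=G2&G3=1&0=0 -> 0010
State from step 6 equals state from step 5 -> cycle length 1

Answer: 1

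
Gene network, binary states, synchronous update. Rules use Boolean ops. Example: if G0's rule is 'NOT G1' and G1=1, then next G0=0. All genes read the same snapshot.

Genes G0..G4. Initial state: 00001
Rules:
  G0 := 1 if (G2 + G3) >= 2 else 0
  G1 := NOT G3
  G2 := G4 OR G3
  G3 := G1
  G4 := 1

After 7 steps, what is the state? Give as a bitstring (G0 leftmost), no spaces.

Step 1: G0=(0+0>=2)=0 G1=NOT G3=NOT 0=1 G2=G4|G3=1|0=1 G3=G1=0 G4=1(const) -> 01101
Step 2: G0=(1+0>=2)=0 G1=NOT G3=NOT 0=1 G2=G4|G3=1|0=1 G3=G1=1 G4=1(const) -> 01111
Step 3: G0=(1+1>=2)=1 G1=NOT G3=NOT 1=0 G2=G4|G3=1|1=1 G3=G1=1 G4=1(const) -> 10111
Step 4: G0=(1+1>=2)=1 G1=NOT G3=NOT 1=0 G2=G4|G3=1|1=1 G3=G1=0 G4=1(const) -> 10101
Step 5: G0=(1+0>=2)=0 G1=NOT G3=NOT 0=1 G2=G4|G3=1|0=1 G3=G1=0 G4=1(const) -> 01101
Step 6: G0=(1+0>=2)=0 G1=NOT G3=NOT 0=1 G2=G4|G3=1|0=1 G3=G1=1 G4=1(const) -> 01111
Step 7: G0=(1+1>=2)=1 G1=NOT G3=NOT 1=0 G2=G4|G3=1|1=1 G3=G1=1 G4=1(const) -> 10111

10111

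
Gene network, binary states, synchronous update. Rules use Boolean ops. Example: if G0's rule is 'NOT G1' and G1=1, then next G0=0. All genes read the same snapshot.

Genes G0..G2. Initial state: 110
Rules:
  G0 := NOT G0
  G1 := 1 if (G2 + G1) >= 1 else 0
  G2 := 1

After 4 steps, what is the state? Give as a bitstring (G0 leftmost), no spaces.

Step 1: G0=NOT G0=NOT 1=0 G1=(0+1>=1)=1 G2=1(const) -> 011
Step 2: G0=NOT G0=NOT 0=1 G1=(1+1>=1)=1 G2=1(const) -> 111
Step 3: G0=NOT G0=NOT 1=0 G1=(1+1>=1)=1 G2=1(const) -> 011
Step 4: G0=NOT G0=NOT 0=1 G1=(1+1>=1)=1 G2=1(const) -> 111

111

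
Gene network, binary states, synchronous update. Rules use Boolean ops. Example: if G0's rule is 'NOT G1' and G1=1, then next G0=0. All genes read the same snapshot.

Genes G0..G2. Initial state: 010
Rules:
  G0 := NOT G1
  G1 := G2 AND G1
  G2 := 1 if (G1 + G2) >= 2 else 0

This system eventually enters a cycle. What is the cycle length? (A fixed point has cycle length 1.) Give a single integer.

Answer: 1

Derivation:
Step 0: 010
Step 1: G0=NOT G1=NOT 1=0 G1=G2&G1=0&1=0 G2=(1+0>=2)=0 -> 000
Step 2: G0=NOT G1=NOT 0=1 G1=G2&G1=0&0=0 G2=(0+0>=2)=0 -> 100
Step 3: G0=NOT G1=NOT 0=1 G1=G2&G1=0&0=0 G2=(0+0>=2)=0 -> 100
State from step 3 equals state from step 2 -> cycle length 1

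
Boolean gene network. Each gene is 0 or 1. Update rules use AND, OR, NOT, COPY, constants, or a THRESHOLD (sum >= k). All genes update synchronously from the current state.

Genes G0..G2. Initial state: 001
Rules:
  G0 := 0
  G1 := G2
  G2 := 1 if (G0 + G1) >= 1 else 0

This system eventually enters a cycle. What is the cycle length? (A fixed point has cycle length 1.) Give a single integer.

Answer: 2

Derivation:
Step 0: 001
Step 1: G0=0(const) G1=G2=1 G2=(0+0>=1)=0 -> 010
Step 2: G0=0(const) G1=G2=0 G2=(0+1>=1)=1 -> 001
State from step 2 equals state from step 0 -> cycle length 2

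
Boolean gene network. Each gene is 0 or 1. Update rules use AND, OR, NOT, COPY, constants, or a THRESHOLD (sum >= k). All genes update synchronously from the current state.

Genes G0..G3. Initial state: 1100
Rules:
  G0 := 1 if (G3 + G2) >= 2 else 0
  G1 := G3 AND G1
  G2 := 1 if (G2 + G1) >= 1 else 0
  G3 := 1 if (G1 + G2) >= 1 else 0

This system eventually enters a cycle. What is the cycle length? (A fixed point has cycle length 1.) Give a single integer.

Step 0: 1100
Step 1: G0=(0+0>=2)=0 G1=G3&G1=0&1=0 G2=(0+1>=1)=1 G3=(1+0>=1)=1 -> 0011
Step 2: G0=(1+1>=2)=1 G1=G3&G1=1&0=0 G2=(1+0>=1)=1 G3=(0+1>=1)=1 -> 1011
Step 3: G0=(1+1>=2)=1 G1=G3&G1=1&0=0 G2=(1+0>=1)=1 G3=(0+1>=1)=1 -> 1011
State from step 3 equals state from step 2 -> cycle length 1

Answer: 1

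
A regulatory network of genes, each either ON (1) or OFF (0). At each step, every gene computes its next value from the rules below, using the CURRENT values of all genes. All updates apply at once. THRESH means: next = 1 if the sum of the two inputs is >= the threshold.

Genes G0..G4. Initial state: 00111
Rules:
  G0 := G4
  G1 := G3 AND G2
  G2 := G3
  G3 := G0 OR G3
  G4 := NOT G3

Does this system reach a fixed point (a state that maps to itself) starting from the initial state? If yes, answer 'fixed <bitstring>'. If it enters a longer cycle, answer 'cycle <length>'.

Answer: fixed 01110

Derivation:
Step 0: 00111
Step 1: G0=G4=1 G1=G3&G2=1&1=1 G2=G3=1 G3=G0|G3=0|1=1 G4=NOT G3=NOT 1=0 -> 11110
Step 2: G0=G4=0 G1=G3&G2=1&1=1 G2=G3=1 G3=G0|G3=1|1=1 G4=NOT G3=NOT 1=0 -> 01110
Step 3: G0=G4=0 G1=G3&G2=1&1=1 G2=G3=1 G3=G0|G3=0|1=1 G4=NOT G3=NOT 1=0 -> 01110
Fixed point reached at step 2: 01110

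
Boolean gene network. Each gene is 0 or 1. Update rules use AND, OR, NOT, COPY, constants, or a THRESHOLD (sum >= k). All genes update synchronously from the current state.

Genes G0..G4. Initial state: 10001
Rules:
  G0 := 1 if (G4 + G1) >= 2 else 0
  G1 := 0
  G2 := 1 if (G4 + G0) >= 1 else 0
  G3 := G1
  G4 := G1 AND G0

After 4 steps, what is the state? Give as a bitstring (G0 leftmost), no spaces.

Step 1: G0=(1+0>=2)=0 G1=0(const) G2=(1+1>=1)=1 G3=G1=0 G4=G1&G0=0&1=0 -> 00100
Step 2: G0=(0+0>=2)=0 G1=0(const) G2=(0+0>=1)=0 G3=G1=0 G4=G1&G0=0&0=0 -> 00000
Step 3: G0=(0+0>=2)=0 G1=0(const) G2=(0+0>=1)=0 G3=G1=0 G4=G1&G0=0&0=0 -> 00000
Step 4: G0=(0+0>=2)=0 G1=0(const) G2=(0+0>=1)=0 G3=G1=0 G4=G1&G0=0&0=0 -> 00000

00000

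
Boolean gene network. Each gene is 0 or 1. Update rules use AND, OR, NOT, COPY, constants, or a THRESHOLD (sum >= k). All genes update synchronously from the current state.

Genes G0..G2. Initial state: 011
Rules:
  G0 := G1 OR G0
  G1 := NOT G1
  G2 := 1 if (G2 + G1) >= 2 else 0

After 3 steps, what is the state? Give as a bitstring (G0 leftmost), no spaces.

Step 1: G0=G1|G0=1|0=1 G1=NOT G1=NOT 1=0 G2=(1+1>=2)=1 -> 101
Step 2: G0=G1|G0=0|1=1 G1=NOT G1=NOT 0=1 G2=(1+0>=2)=0 -> 110
Step 3: G0=G1|G0=1|1=1 G1=NOT G1=NOT 1=0 G2=(0+1>=2)=0 -> 100

100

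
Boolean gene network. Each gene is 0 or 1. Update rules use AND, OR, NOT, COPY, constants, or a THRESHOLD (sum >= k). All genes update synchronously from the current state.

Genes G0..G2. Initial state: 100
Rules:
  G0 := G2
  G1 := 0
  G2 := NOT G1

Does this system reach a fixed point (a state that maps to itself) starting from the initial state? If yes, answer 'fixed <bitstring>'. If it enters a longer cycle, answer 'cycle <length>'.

Answer: fixed 101

Derivation:
Step 0: 100
Step 1: G0=G2=0 G1=0(const) G2=NOT G1=NOT 0=1 -> 001
Step 2: G0=G2=1 G1=0(const) G2=NOT G1=NOT 0=1 -> 101
Step 3: G0=G2=1 G1=0(const) G2=NOT G1=NOT 0=1 -> 101
Fixed point reached at step 2: 101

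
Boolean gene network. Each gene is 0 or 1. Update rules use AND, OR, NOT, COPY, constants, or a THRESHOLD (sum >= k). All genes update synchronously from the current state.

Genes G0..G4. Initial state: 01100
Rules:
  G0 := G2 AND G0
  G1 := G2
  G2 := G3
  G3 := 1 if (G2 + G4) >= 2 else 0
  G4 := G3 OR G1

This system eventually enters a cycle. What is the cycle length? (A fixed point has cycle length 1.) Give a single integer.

Step 0: 01100
Step 1: G0=G2&G0=1&0=0 G1=G2=1 G2=G3=0 G3=(1+0>=2)=0 G4=G3|G1=0|1=1 -> 01001
Step 2: G0=G2&G0=0&0=0 G1=G2=0 G2=G3=0 G3=(0+1>=2)=0 G4=G3|G1=0|1=1 -> 00001
Step 3: G0=G2&G0=0&0=0 G1=G2=0 G2=G3=0 G3=(0+1>=2)=0 G4=G3|G1=0|0=0 -> 00000
Step 4: G0=G2&G0=0&0=0 G1=G2=0 G2=G3=0 G3=(0+0>=2)=0 G4=G3|G1=0|0=0 -> 00000
State from step 4 equals state from step 3 -> cycle length 1

Answer: 1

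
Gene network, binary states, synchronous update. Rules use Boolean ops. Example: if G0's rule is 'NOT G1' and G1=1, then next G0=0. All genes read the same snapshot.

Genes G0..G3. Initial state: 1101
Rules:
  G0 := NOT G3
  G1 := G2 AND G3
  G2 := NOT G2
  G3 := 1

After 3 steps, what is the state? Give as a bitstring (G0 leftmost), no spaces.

Step 1: G0=NOT G3=NOT 1=0 G1=G2&G3=0&1=0 G2=NOT G2=NOT 0=1 G3=1(const) -> 0011
Step 2: G0=NOT G3=NOT 1=0 G1=G2&G3=1&1=1 G2=NOT G2=NOT 1=0 G3=1(const) -> 0101
Step 3: G0=NOT G3=NOT 1=0 G1=G2&G3=0&1=0 G2=NOT G2=NOT 0=1 G3=1(const) -> 0011

0011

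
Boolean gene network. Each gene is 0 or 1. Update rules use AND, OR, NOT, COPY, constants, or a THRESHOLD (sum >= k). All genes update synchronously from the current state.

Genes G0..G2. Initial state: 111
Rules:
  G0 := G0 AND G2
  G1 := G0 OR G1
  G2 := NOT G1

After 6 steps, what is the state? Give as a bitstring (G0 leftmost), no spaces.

Step 1: G0=G0&G2=1&1=1 G1=G0|G1=1|1=1 G2=NOT G1=NOT 1=0 -> 110
Step 2: G0=G0&G2=1&0=0 G1=G0|G1=1|1=1 G2=NOT G1=NOT 1=0 -> 010
Step 3: G0=G0&G2=0&0=0 G1=G0|G1=0|1=1 G2=NOT G1=NOT 1=0 -> 010
Step 4: G0=G0&G2=0&0=0 G1=G0|G1=0|1=1 G2=NOT G1=NOT 1=0 -> 010
Step 5: G0=G0&G2=0&0=0 G1=G0|G1=0|1=1 G2=NOT G1=NOT 1=0 -> 010
Step 6: G0=G0&G2=0&0=0 G1=G0|G1=0|1=1 G2=NOT G1=NOT 1=0 -> 010

010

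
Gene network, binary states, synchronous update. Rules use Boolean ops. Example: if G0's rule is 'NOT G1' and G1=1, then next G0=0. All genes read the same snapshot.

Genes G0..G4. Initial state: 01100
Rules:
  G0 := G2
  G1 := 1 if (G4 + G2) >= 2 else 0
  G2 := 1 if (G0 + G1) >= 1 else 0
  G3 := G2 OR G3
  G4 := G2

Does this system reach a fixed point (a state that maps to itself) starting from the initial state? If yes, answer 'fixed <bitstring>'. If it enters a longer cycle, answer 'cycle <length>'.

Answer: fixed 11111

Derivation:
Step 0: 01100
Step 1: G0=G2=1 G1=(0+1>=2)=0 G2=(0+1>=1)=1 G3=G2|G3=1|0=1 G4=G2=1 -> 10111
Step 2: G0=G2=1 G1=(1+1>=2)=1 G2=(1+0>=1)=1 G3=G2|G3=1|1=1 G4=G2=1 -> 11111
Step 3: G0=G2=1 G1=(1+1>=2)=1 G2=(1+1>=1)=1 G3=G2|G3=1|1=1 G4=G2=1 -> 11111
Fixed point reached at step 2: 11111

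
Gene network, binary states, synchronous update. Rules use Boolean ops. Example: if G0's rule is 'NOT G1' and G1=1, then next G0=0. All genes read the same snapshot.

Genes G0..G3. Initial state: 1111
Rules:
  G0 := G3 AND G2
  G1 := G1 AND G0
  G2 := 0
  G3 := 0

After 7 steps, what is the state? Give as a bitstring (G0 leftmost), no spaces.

Step 1: G0=G3&G2=1&1=1 G1=G1&G0=1&1=1 G2=0(const) G3=0(const) -> 1100
Step 2: G0=G3&G2=0&0=0 G1=G1&G0=1&1=1 G2=0(const) G3=0(const) -> 0100
Step 3: G0=G3&G2=0&0=0 G1=G1&G0=1&0=0 G2=0(const) G3=0(const) -> 0000
Step 4: G0=G3&G2=0&0=0 G1=G1&G0=0&0=0 G2=0(const) G3=0(const) -> 0000
Step 5: G0=G3&G2=0&0=0 G1=G1&G0=0&0=0 G2=0(const) G3=0(const) -> 0000
Step 6: G0=G3&G2=0&0=0 G1=G1&G0=0&0=0 G2=0(const) G3=0(const) -> 0000
Step 7: G0=G3&G2=0&0=0 G1=G1&G0=0&0=0 G2=0(const) G3=0(const) -> 0000

0000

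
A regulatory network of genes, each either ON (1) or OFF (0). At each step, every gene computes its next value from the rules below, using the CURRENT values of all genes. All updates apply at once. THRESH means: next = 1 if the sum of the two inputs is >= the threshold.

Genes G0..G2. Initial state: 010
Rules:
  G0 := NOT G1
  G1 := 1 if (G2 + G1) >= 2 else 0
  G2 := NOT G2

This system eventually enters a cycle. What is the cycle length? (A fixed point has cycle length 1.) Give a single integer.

Answer: 2

Derivation:
Step 0: 010
Step 1: G0=NOT G1=NOT 1=0 G1=(0+1>=2)=0 G2=NOT G2=NOT 0=1 -> 001
Step 2: G0=NOT G1=NOT 0=1 G1=(1+0>=2)=0 G2=NOT G2=NOT 1=0 -> 100
Step 3: G0=NOT G1=NOT 0=1 G1=(0+0>=2)=0 G2=NOT G2=NOT 0=1 -> 101
Step 4: G0=NOT G1=NOT 0=1 G1=(1+0>=2)=0 G2=NOT G2=NOT 1=0 -> 100
State from step 4 equals state from step 2 -> cycle length 2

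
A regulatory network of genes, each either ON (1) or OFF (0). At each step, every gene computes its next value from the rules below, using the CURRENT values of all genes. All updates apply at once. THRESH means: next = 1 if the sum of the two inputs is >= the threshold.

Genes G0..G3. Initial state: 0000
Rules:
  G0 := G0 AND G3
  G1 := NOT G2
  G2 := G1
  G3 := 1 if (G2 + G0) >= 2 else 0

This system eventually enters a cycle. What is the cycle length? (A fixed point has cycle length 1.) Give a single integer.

Step 0: 0000
Step 1: G0=G0&G3=0&0=0 G1=NOT G2=NOT 0=1 G2=G1=0 G3=(0+0>=2)=0 -> 0100
Step 2: G0=G0&G3=0&0=0 G1=NOT G2=NOT 0=1 G2=G1=1 G3=(0+0>=2)=0 -> 0110
Step 3: G0=G0&G3=0&0=0 G1=NOT G2=NOT 1=0 G2=G1=1 G3=(1+0>=2)=0 -> 0010
Step 4: G0=G0&G3=0&0=0 G1=NOT G2=NOT 1=0 G2=G1=0 G3=(1+0>=2)=0 -> 0000
State from step 4 equals state from step 0 -> cycle length 4

Answer: 4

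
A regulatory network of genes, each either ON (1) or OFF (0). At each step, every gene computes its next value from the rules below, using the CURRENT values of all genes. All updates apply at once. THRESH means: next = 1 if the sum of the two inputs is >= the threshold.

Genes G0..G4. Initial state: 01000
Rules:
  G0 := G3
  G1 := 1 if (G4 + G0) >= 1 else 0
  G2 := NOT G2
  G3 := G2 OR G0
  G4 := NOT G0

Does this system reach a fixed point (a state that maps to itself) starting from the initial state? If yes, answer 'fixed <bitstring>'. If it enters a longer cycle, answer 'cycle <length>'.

Step 0: 01000
Step 1: G0=G3=0 G1=(0+0>=1)=0 G2=NOT G2=NOT 0=1 G3=G2|G0=0|0=0 G4=NOT G0=NOT 0=1 -> 00101
Step 2: G0=G3=0 G1=(1+0>=1)=1 G2=NOT G2=NOT 1=0 G3=G2|G0=1|0=1 G4=NOT G0=NOT 0=1 -> 01011
Step 3: G0=G3=1 G1=(1+0>=1)=1 G2=NOT G2=NOT 0=1 G3=G2|G0=0|0=0 G4=NOT G0=NOT 0=1 -> 11101
Step 4: G0=G3=0 G1=(1+1>=1)=1 G2=NOT G2=NOT 1=0 G3=G2|G0=1|1=1 G4=NOT G0=NOT 1=0 -> 01010
Step 5: G0=G3=1 G1=(0+0>=1)=0 G2=NOT G2=NOT 0=1 G3=G2|G0=0|0=0 G4=NOT G0=NOT 0=1 -> 10101
Step 6: G0=G3=0 G1=(1+1>=1)=1 G2=NOT G2=NOT 1=0 G3=G2|G0=1|1=1 G4=NOT G0=NOT 1=0 -> 01010
Cycle of length 2 starting at step 4 -> no fixed point

Answer: cycle 2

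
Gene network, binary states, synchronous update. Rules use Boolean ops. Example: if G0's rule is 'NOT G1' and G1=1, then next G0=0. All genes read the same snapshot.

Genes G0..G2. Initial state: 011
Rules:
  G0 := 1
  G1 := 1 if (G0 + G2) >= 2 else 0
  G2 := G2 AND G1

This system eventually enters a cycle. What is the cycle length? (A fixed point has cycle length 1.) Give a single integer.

Step 0: 011
Step 1: G0=1(const) G1=(0+1>=2)=0 G2=G2&G1=1&1=1 -> 101
Step 2: G0=1(const) G1=(1+1>=2)=1 G2=G2&G1=1&0=0 -> 110
Step 3: G0=1(const) G1=(1+0>=2)=0 G2=G2&G1=0&1=0 -> 100
Step 4: G0=1(const) G1=(1+0>=2)=0 G2=G2&G1=0&0=0 -> 100
State from step 4 equals state from step 3 -> cycle length 1

Answer: 1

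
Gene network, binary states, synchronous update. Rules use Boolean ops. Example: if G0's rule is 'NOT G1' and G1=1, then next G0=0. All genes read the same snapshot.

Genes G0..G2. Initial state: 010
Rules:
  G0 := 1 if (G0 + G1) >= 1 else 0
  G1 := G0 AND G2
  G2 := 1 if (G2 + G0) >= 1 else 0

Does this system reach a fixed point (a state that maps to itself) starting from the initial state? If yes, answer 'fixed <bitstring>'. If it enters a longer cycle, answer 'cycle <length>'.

Step 0: 010
Step 1: G0=(0+1>=1)=1 G1=G0&G2=0&0=0 G2=(0+0>=1)=0 -> 100
Step 2: G0=(1+0>=1)=1 G1=G0&G2=1&0=0 G2=(0+1>=1)=1 -> 101
Step 3: G0=(1+0>=1)=1 G1=G0&G2=1&1=1 G2=(1+1>=1)=1 -> 111
Step 4: G0=(1+1>=1)=1 G1=G0&G2=1&1=1 G2=(1+1>=1)=1 -> 111
Fixed point reached at step 3: 111

Answer: fixed 111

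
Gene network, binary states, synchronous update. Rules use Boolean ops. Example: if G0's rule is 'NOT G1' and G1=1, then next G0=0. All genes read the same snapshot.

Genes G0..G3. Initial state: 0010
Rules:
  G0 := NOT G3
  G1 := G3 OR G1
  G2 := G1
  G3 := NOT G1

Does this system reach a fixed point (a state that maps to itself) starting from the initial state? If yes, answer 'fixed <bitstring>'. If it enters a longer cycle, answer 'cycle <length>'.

Step 0: 0010
Step 1: G0=NOT G3=NOT 0=1 G1=G3|G1=0|0=0 G2=G1=0 G3=NOT G1=NOT 0=1 -> 1001
Step 2: G0=NOT G3=NOT 1=0 G1=G3|G1=1|0=1 G2=G1=0 G3=NOT G1=NOT 0=1 -> 0101
Step 3: G0=NOT G3=NOT 1=0 G1=G3|G1=1|1=1 G2=G1=1 G3=NOT G1=NOT 1=0 -> 0110
Step 4: G0=NOT G3=NOT 0=1 G1=G3|G1=0|1=1 G2=G1=1 G3=NOT G1=NOT 1=0 -> 1110
Step 5: G0=NOT G3=NOT 0=1 G1=G3|G1=0|1=1 G2=G1=1 G3=NOT G1=NOT 1=0 -> 1110
Fixed point reached at step 4: 1110

Answer: fixed 1110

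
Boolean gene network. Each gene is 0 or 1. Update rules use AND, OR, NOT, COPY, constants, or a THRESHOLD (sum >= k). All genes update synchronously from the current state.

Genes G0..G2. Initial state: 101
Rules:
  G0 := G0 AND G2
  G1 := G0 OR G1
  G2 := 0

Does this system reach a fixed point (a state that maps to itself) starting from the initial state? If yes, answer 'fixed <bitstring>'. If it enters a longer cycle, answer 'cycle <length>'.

Answer: fixed 010

Derivation:
Step 0: 101
Step 1: G0=G0&G2=1&1=1 G1=G0|G1=1|0=1 G2=0(const) -> 110
Step 2: G0=G0&G2=1&0=0 G1=G0|G1=1|1=1 G2=0(const) -> 010
Step 3: G0=G0&G2=0&0=0 G1=G0|G1=0|1=1 G2=0(const) -> 010
Fixed point reached at step 2: 010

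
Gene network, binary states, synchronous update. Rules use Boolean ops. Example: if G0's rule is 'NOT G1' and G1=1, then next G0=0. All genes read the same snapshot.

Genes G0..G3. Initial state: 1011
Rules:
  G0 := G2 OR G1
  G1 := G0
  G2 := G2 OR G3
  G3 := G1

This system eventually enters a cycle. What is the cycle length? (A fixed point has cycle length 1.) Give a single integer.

Answer: 1

Derivation:
Step 0: 1011
Step 1: G0=G2|G1=1|0=1 G1=G0=1 G2=G2|G3=1|1=1 G3=G1=0 -> 1110
Step 2: G0=G2|G1=1|1=1 G1=G0=1 G2=G2|G3=1|0=1 G3=G1=1 -> 1111
Step 3: G0=G2|G1=1|1=1 G1=G0=1 G2=G2|G3=1|1=1 G3=G1=1 -> 1111
State from step 3 equals state from step 2 -> cycle length 1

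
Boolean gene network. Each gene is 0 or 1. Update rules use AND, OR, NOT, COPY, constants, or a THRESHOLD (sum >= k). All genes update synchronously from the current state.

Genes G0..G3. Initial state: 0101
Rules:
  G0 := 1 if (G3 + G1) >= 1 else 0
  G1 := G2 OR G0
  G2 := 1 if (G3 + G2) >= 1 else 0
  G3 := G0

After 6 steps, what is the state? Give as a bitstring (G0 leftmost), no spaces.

Step 1: G0=(1+1>=1)=1 G1=G2|G0=0|0=0 G2=(1+0>=1)=1 G3=G0=0 -> 1010
Step 2: G0=(0+0>=1)=0 G1=G2|G0=1|1=1 G2=(0+1>=1)=1 G3=G0=1 -> 0111
Step 3: G0=(1+1>=1)=1 G1=G2|G0=1|0=1 G2=(1+1>=1)=1 G3=G0=0 -> 1110
Step 4: G0=(0+1>=1)=1 G1=G2|G0=1|1=1 G2=(0+1>=1)=1 G3=G0=1 -> 1111
Step 5: G0=(1+1>=1)=1 G1=G2|G0=1|1=1 G2=(1+1>=1)=1 G3=G0=1 -> 1111
Step 6: G0=(1+1>=1)=1 G1=G2|G0=1|1=1 G2=(1+1>=1)=1 G3=G0=1 -> 1111

1111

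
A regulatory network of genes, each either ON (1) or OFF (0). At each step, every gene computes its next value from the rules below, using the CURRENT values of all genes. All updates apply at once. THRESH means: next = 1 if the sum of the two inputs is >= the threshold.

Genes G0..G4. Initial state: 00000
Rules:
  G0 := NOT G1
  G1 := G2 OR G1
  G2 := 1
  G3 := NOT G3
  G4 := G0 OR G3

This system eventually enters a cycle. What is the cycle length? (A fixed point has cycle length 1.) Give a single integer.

Step 0: 00000
Step 1: G0=NOT G1=NOT 0=1 G1=G2|G1=0|0=0 G2=1(const) G3=NOT G3=NOT 0=1 G4=G0|G3=0|0=0 -> 10110
Step 2: G0=NOT G1=NOT 0=1 G1=G2|G1=1|0=1 G2=1(const) G3=NOT G3=NOT 1=0 G4=G0|G3=1|1=1 -> 11101
Step 3: G0=NOT G1=NOT 1=0 G1=G2|G1=1|1=1 G2=1(const) G3=NOT G3=NOT 0=1 G4=G0|G3=1|0=1 -> 01111
Step 4: G0=NOT G1=NOT 1=0 G1=G2|G1=1|1=1 G2=1(const) G3=NOT G3=NOT 1=0 G4=G0|G3=0|1=1 -> 01101
Step 5: G0=NOT G1=NOT 1=0 G1=G2|G1=1|1=1 G2=1(const) G3=NOT G3=NOT 0=1 G4=G0|G3=0|0=0 -> 01110
Step 6: G0=NOT G1=NOT 1=0 G1=G2|G1=1|1=1 G2=1(const) G3=NOT G3=NOT 1=0 G4=G0|G3=0|1=1 -> 01101
State from step 6 equals state from step 4 -> cycle length 2

Answer: 2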